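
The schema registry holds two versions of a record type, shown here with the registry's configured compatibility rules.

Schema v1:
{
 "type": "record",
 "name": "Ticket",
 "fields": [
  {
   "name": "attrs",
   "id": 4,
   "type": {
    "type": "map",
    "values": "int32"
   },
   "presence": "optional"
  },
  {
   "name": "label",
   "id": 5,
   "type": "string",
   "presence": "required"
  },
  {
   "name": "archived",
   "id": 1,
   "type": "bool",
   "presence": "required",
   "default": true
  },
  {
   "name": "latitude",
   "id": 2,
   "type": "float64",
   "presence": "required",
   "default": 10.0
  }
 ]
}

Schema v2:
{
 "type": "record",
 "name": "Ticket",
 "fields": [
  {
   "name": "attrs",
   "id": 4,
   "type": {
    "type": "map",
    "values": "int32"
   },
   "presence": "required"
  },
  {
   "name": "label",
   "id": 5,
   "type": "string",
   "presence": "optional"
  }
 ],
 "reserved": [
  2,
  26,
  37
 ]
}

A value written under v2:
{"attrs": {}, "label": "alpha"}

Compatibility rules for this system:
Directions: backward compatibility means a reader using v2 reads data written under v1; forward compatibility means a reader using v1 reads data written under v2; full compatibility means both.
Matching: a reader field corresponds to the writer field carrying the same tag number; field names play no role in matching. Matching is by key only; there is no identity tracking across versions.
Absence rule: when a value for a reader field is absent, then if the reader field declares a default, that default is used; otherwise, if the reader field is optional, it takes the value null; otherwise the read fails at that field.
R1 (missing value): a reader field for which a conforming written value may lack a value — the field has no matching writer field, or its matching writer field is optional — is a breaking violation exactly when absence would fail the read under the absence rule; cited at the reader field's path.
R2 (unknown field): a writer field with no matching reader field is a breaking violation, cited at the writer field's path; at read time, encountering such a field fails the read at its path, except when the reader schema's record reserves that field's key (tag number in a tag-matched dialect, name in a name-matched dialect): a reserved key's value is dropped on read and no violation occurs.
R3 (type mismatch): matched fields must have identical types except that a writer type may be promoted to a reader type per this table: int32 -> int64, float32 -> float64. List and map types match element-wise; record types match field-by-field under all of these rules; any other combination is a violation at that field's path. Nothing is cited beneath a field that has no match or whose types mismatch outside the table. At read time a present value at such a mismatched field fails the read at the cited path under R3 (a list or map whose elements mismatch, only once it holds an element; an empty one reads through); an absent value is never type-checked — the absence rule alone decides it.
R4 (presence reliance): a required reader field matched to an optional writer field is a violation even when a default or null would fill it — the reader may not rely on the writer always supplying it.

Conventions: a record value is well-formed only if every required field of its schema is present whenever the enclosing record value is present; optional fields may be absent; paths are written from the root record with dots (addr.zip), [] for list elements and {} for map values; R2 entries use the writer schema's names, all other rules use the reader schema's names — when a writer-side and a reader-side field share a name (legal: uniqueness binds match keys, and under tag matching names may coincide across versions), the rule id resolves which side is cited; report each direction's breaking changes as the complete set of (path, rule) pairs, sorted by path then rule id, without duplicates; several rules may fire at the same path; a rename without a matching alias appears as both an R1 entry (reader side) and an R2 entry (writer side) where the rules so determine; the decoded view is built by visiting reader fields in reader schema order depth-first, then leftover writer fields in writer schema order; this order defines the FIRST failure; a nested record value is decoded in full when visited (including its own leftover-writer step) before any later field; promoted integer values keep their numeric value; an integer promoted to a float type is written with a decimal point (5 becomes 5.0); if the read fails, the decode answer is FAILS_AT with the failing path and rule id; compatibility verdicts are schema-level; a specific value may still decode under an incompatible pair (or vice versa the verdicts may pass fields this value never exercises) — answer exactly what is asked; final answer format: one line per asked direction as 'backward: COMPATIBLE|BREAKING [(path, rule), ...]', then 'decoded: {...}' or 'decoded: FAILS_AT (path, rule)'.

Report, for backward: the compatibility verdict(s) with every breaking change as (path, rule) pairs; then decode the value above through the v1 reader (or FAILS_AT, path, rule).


each type pair in Ticket: writer, then reader
backward pass over Ticket, reader schema v2, writer schema v1:
  attrs: map<string, int32> -> map<string, int32>, writer optional; from attrs
  label: string -> string, writer required; from label
  archived (writer side), unknown to reader
  latitude (writer side), unknown to reader
  rule R2 violated at archived
  rule R1 violated at attrs
  rule R4 violated at attrs
  => backward verdict for Ticket: BREAKING, 3 violation(s)
migrating the Ticket value to v1:
  attrs := {}
  label := "alpha"
  archived := true (no value, default fills)
  latitude := 10.0 (no value, default fills)
  => decoded: {"attrs": {}, "label": "alpha", "archived": true, "latitude": 10.0}
checking off the Ticket differences that do not matter here:
  removed field latitude from record Ticket (its key 2 joins the reserved list) -> no rule fires on it in Ticket's dialect; the asked verdict holds
  field label in record Ticket: required changed to optional -> matters only for Ticket's forward compatibility — outside the asked direction

backward: BREAKING [(archived, R2), (attrs, R1), (attrs, R4)]; decoded: {"attrs": {}, "label": "alpha", "archived": true, "latitude": 10.0}


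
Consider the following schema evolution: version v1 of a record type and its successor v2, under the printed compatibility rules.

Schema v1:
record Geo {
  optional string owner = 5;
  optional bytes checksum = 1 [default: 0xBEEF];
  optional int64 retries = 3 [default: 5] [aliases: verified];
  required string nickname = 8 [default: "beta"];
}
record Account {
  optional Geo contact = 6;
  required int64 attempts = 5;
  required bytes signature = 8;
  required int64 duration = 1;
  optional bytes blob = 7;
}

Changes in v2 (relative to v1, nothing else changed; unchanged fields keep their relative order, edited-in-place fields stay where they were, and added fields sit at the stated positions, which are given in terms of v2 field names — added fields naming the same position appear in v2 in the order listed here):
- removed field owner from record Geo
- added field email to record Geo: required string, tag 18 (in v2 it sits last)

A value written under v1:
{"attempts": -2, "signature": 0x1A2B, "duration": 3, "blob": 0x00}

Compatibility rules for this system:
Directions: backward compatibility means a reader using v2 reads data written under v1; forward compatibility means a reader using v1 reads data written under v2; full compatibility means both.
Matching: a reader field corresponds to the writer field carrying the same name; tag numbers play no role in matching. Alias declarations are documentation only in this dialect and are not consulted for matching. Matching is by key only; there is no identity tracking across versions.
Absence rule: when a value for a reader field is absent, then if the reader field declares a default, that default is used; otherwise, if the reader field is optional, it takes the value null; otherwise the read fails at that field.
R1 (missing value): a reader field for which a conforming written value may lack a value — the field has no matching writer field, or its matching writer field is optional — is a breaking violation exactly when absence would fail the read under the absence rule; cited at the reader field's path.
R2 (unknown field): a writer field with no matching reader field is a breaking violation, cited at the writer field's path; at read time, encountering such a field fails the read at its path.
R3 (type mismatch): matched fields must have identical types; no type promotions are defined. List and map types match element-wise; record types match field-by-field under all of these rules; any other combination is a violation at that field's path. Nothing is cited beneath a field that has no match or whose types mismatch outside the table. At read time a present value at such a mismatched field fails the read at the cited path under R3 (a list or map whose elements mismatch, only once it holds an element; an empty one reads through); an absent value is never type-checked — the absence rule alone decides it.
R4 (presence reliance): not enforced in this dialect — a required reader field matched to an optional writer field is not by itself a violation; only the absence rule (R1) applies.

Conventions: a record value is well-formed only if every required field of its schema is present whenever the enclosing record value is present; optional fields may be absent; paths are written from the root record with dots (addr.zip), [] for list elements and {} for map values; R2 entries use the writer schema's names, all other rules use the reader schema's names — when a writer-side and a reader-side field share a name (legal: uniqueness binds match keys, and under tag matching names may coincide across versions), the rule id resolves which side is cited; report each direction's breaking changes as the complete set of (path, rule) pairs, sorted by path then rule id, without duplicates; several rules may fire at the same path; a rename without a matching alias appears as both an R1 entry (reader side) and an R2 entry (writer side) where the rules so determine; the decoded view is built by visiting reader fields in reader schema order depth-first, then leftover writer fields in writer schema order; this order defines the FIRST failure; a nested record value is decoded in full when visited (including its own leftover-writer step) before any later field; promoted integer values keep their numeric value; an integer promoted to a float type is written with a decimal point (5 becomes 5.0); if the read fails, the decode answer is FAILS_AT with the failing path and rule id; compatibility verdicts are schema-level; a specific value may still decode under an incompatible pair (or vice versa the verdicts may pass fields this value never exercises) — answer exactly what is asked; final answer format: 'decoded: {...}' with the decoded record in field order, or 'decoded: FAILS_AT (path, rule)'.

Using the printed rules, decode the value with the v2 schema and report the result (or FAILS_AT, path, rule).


arrows below run writer -> reader for Account
decode walk for Account under reader schema v2:
  contact := null (absent, optional -> null)
  attempts := -2
  signature := 0x1A2B
  duration := 3
  blob := 0x00
  => decoded: {"contact": null, "attempts": -2, "signature": 0x1A2B, "duration": 3, "blob": 0x00}
ruling out the remaining Account differences:
  removed field owner from record Geo -> affects the rule determinations only; this particular Account value decodes identically
  added field email to record Geo: required string, tag 18 (in v2 it sits last) -> affects the rule determinations only; this particular Account value decodes identically

decoded: {"contact": null, "attempts": -2, "signature": 0x1A2B, "duration": 3, "blob": 0x00}


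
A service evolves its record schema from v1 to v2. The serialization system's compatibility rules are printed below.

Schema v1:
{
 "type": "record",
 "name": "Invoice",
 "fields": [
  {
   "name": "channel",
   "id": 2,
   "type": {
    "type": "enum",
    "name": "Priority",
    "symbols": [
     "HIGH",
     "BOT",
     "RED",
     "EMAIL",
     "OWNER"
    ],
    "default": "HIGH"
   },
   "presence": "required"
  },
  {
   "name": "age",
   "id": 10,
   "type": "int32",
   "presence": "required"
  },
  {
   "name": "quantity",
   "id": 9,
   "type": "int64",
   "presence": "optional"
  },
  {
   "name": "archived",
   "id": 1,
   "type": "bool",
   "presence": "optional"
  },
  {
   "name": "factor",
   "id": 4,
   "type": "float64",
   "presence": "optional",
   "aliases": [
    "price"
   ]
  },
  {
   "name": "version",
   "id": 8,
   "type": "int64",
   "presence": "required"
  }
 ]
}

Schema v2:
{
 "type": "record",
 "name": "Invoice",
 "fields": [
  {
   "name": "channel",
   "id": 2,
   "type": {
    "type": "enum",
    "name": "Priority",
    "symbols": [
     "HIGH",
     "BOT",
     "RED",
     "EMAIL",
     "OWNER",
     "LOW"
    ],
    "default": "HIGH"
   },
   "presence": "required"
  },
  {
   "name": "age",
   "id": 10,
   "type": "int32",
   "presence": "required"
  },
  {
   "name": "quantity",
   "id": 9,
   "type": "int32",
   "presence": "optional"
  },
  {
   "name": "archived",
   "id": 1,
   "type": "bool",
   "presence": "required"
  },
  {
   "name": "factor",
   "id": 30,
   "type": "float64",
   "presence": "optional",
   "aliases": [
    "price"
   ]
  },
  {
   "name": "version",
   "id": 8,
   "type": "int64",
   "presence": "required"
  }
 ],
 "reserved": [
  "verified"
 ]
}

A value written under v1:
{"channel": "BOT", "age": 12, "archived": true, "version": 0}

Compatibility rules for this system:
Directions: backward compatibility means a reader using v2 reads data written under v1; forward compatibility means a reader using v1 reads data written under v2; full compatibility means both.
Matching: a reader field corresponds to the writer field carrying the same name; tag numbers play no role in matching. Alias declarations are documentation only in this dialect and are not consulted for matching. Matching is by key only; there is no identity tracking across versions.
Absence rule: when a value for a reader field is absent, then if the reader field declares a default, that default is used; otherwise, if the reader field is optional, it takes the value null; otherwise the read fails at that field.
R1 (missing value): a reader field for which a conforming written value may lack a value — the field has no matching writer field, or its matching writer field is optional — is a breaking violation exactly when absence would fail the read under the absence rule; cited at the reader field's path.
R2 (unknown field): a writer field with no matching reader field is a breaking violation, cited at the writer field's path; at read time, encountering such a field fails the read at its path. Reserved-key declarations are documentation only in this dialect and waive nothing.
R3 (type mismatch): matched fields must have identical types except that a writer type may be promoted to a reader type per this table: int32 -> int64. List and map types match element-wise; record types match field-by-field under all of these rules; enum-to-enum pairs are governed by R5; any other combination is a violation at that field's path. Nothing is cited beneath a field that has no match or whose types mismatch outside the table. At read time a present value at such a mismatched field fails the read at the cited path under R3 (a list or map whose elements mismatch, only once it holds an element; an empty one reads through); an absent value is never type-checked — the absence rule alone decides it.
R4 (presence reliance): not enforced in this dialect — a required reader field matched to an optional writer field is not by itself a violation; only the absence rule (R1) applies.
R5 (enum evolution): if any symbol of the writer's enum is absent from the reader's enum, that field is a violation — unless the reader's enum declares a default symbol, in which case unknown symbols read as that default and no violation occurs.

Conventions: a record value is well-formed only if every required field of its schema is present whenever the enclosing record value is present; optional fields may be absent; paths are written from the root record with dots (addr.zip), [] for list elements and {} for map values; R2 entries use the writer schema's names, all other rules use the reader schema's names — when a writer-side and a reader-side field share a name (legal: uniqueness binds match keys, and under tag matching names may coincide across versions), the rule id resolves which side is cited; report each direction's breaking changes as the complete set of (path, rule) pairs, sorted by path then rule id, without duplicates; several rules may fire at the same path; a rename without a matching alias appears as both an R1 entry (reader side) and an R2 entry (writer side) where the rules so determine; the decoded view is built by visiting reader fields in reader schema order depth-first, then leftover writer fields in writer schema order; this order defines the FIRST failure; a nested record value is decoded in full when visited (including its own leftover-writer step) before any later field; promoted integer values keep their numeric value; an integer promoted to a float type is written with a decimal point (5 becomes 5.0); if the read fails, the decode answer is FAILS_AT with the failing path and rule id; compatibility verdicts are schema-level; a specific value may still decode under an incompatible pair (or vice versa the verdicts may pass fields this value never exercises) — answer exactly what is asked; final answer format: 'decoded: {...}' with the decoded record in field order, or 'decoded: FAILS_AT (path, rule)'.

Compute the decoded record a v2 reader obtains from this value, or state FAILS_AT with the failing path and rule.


in Invoice below, arrows point writer -> reader
migrating the Invoice value to v2:
  channel := "BOT"
  age := 12
  quantity := null (missing; optional => null)
  archived := true
  factor := null (missing; optional => null)
  version := 0
  => decoded: {"channel": "BOT", "age": 12, "quantity": null, "archived": true, "factor": null, "version": 0}
the other Invoice changes do not affect what is asked:
  field quantity in record Invoice: type int64 changed to int32 -> shifts the Invoice verdicts, not this decode
  enum Priority (field channel in record Invoice): symbol LOW added -> triggers nothing under the printed rules; the Invoice answer is the same either way
  field factor in record Invoice: tag 4 changed to 30 -> triggers nothing under the printed rules; the Invoice answer is the same either way
  field archived in record Invoice: optional changed to required -> shifts the Invoice verdicts, not this decode

decoded: {"channel": "BOT", "age": 12, "quantity": null, "archived": true, "factor": null, "version": 0}


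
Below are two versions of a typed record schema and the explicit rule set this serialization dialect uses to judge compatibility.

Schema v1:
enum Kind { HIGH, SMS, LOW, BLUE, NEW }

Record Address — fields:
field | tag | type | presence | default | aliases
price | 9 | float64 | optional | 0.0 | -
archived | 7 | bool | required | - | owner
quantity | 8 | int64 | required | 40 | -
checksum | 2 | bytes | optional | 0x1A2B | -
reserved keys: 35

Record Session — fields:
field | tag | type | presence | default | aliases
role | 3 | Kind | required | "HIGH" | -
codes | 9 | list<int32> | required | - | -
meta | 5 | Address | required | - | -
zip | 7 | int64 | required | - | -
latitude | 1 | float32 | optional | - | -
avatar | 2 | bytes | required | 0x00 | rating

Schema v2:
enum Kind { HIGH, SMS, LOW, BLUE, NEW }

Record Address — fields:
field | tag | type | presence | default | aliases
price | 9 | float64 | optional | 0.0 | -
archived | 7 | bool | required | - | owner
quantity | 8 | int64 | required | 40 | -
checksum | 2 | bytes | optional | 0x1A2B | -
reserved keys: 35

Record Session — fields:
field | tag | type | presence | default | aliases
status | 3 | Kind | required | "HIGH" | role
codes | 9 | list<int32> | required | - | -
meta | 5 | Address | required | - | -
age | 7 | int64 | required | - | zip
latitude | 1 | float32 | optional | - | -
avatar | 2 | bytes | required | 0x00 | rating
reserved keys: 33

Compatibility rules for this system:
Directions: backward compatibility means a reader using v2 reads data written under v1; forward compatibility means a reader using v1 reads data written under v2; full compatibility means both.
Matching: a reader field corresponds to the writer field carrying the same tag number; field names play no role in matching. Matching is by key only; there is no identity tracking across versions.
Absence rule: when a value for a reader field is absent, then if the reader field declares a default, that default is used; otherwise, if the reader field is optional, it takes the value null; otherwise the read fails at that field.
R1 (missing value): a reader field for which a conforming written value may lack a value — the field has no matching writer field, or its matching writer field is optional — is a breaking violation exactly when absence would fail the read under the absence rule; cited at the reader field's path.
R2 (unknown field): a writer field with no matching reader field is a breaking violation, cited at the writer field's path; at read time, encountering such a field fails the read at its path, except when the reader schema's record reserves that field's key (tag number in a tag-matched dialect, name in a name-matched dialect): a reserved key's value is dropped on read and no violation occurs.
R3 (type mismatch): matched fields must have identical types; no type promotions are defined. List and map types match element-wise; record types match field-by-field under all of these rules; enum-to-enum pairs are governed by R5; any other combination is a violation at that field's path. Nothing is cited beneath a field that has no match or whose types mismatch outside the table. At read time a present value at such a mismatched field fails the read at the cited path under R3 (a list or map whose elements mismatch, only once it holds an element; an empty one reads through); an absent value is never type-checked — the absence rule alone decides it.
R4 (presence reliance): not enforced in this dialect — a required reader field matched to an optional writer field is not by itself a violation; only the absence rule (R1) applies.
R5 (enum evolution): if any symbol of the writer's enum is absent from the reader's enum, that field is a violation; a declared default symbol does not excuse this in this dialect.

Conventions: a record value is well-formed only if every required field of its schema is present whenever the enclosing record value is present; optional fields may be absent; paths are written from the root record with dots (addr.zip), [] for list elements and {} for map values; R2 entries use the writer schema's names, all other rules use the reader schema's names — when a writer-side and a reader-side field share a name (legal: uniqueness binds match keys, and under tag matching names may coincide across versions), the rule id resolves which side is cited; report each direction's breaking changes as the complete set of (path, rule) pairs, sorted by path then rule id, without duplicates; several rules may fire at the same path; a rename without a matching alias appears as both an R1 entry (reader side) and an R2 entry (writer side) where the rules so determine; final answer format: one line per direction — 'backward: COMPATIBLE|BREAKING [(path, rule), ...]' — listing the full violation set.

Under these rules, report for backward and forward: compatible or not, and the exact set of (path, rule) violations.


backward: COMPATIBLE []; forward: COMPATIBLE []

in Session below, arrows point writer -> reader
backward pass over Session, reader schema v2, writer schema v1:
  status: Kind -> Kind, writer required; from role
  codes: list<int32> -> list<int32>, writer required; from codes
  meta: Address -> Address, writer required; from meta
  age: int64 -> int64, writer required; from zip
  latitude: float32 -> float32, writer optional; from latitude
  avatar: bytes -> bytes, writer required; from avatar
  meta.price: float64 -> float64, writer optional; from meta.price
  meta.archived: bool -> bool, writer required; from meta.archived
  meta.quantity: int64 -> int64, writer required; from meta.quantity
  meta.checksum: bytes -> bytes, writer optional; from meta.checksum
  nothing fires on Session: backward is COMPATIBLE
forward pass over Session, reader schema v1, writer schema v2:
  role: Kind -> Kind, writer required; from status
  codes: list<int32> -> list<int32>, writer required; from codes
  meta: Address -> Address, writer required; from meta
  zip: int64 -> int64, writer required; from age
  latitude: float32 -> float32, writer optional; from latitude
  avatar: bytes -> bytes, writer required; from avatar
  meta.price: float64 -> float64, writer optional; from meta.price
  meta.archived: bool -> bool, writer required; from meta.archived
  meta.quantity: int64 -> int64, writer required; from meta.quantity
  meta.checksum: bytes -> bytes, writer optional; from meta.checksum
  nothing fires on Session: forward is COMPATIBLE


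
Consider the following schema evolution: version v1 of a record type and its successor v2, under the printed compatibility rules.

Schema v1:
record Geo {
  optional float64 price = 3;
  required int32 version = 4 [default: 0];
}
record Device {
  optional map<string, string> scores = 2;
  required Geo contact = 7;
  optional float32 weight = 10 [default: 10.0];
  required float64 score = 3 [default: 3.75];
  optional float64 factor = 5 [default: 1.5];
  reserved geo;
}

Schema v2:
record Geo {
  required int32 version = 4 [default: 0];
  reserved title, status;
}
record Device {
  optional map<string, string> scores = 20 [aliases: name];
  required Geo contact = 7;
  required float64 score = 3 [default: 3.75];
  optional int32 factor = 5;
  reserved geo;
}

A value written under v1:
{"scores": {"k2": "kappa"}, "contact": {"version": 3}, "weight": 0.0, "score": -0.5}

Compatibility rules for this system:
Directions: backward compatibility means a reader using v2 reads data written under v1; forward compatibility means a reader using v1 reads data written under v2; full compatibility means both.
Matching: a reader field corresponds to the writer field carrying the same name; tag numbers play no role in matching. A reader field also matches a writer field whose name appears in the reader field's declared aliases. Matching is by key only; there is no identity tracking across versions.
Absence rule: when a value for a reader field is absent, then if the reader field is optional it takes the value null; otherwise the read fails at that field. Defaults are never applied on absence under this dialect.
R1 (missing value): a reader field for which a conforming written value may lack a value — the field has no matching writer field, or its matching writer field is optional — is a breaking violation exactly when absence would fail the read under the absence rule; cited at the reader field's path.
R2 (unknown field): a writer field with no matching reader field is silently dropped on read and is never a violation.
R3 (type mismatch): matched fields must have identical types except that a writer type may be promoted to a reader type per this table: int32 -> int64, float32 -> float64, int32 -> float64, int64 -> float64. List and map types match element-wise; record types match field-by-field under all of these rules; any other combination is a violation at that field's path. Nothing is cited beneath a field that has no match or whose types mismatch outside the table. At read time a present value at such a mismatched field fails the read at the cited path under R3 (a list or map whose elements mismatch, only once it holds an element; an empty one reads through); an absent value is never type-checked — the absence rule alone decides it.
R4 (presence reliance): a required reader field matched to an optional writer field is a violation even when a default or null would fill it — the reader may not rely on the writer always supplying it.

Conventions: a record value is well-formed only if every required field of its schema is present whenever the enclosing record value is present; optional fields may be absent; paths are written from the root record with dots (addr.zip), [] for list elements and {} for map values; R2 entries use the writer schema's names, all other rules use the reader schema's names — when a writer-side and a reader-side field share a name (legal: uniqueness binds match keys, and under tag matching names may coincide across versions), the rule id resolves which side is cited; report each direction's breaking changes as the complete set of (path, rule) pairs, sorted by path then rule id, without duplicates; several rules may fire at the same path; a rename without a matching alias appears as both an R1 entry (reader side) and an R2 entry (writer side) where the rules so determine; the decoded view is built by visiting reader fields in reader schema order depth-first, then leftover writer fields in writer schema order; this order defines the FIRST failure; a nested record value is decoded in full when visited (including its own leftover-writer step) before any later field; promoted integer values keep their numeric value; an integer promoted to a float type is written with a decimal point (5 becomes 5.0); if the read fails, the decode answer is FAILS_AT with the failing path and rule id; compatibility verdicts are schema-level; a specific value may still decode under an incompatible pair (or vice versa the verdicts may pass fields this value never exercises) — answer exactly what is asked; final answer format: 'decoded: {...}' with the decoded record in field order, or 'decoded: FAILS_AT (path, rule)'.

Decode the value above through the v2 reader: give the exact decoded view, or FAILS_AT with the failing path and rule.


decoded: {"scores": {"k2": "kappa"}, "contact": {"version": 3}, "score": -0.5, "factor": null}

arrows below run writer -> reader for Device
decode (reader v2):
  scores := {"k2": "kappa"}
  contact.version := 3
  score := -0.5
  factor := null (not supplied -> null)
  writer weight: unmatched, discarded
  => decoded: {"scores": {"k2": "kappa"}, "contact": {"version": 3}, "score": -0.5, "factor": null}
diffs on Device not affecting the asked answer:
  field scores in record Device: tag 2 changed to 20 -> triggers nothing under the printed rules; the Device answer is the same either way
  field factor in record Device: type float64 changed to int32 (its default is dropped) -> affects the rule determinations only; this particular Device value decodes identically


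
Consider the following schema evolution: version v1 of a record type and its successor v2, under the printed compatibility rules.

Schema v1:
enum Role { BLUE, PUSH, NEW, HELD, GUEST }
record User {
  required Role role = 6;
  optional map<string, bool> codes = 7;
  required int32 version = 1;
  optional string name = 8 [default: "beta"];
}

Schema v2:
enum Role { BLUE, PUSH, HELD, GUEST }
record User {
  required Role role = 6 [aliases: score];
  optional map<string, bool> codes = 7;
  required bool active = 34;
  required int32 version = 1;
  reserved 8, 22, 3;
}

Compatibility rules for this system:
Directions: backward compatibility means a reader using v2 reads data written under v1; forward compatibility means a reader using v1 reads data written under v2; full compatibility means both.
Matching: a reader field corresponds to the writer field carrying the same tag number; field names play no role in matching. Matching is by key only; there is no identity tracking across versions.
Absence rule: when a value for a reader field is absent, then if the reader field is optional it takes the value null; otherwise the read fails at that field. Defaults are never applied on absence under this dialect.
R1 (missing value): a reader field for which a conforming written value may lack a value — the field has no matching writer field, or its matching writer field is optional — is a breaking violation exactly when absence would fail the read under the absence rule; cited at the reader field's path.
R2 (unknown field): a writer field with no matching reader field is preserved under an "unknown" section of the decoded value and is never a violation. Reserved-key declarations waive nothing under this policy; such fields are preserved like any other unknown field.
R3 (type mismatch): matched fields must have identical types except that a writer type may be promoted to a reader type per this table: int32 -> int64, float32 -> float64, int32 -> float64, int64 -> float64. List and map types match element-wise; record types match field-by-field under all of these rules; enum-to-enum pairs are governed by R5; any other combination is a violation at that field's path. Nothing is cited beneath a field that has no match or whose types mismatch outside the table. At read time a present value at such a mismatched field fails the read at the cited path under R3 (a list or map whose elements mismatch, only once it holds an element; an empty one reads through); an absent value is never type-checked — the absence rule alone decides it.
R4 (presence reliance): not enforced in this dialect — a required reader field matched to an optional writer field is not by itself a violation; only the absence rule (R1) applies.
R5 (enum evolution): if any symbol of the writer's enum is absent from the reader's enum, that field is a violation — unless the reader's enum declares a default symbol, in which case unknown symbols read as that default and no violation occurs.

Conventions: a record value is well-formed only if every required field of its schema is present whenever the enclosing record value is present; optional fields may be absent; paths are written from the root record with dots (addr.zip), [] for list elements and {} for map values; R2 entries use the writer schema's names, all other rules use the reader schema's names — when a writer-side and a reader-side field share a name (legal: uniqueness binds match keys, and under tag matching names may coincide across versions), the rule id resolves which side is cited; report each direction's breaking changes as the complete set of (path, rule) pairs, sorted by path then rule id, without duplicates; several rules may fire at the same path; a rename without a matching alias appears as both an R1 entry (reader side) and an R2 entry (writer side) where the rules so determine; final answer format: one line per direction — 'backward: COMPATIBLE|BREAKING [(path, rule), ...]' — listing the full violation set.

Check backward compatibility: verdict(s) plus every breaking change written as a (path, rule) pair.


backward: BREAKING [(active, R1), (role, R5)]

each type pair in User: writer, then reader
backward on User — v2 reading data written by v1:
  writer required, Role -> Role: reader role maps from writer role
  writer optional, map<string, bool> -> map<string, bool>: reader codes maps from writer codes
  active: no writer match
  writer required, int32 -> int32: reader version maps from writer version
  name (writer side), unknown to reader
  rule R1 violated at active
  rule R5 violated at role
  => 2 violation(s): backward is BREAKING for User
diffs on User not affecting the asked answer:
  removed field name from record User (its key 8 joins the reserved list) -> inert for the asked User verdict: nothing fires


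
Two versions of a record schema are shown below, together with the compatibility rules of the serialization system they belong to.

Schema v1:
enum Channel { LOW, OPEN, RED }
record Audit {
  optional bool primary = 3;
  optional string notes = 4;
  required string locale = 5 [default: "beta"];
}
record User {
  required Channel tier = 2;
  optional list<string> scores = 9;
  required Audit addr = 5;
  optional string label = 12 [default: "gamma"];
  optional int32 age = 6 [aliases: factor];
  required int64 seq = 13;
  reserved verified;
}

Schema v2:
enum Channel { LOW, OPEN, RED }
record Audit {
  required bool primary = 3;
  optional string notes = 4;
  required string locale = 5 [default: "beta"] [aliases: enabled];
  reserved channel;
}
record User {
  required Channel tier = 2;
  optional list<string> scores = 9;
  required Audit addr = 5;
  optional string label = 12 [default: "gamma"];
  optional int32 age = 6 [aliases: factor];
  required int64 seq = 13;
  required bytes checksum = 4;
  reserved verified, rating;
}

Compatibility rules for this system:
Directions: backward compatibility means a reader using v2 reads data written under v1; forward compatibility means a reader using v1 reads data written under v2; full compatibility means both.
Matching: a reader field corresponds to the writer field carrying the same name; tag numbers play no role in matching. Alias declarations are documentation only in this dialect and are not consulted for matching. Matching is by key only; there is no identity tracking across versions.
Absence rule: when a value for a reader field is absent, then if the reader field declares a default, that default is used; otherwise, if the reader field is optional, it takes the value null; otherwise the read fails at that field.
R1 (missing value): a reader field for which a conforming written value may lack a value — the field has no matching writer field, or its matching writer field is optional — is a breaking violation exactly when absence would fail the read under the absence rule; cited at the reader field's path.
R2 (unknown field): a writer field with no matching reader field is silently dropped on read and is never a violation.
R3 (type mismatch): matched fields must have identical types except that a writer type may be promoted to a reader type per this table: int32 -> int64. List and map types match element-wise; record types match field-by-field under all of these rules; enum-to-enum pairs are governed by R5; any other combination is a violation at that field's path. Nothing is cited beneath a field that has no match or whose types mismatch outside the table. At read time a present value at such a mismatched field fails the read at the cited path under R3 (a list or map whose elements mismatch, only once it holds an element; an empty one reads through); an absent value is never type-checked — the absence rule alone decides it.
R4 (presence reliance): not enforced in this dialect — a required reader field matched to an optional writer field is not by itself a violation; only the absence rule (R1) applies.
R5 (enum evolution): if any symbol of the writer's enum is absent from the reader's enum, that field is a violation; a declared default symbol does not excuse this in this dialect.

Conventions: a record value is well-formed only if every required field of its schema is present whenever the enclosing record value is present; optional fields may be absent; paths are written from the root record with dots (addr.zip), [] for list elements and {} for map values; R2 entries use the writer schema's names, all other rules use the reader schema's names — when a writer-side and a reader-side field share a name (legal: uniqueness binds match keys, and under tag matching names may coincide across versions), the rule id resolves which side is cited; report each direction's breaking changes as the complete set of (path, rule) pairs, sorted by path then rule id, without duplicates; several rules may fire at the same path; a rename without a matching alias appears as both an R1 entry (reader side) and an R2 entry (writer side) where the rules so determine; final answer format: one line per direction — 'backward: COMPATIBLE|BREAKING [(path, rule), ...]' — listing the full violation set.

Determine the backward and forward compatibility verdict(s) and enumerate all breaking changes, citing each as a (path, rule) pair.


each type pair in User: writer, then reader
checking backward for User: reader v2 against writer v1:
  writer required, Channel -> Channel: reader tier maps from writer tier
  writer optional, list<string> -> list<string>: reader scores maps from writer scores
  writer required, Audit -> Audit: reader addr maps from writer addr
  writer optional, string -> string: reader label maps from writer label
  writer optional, int32 -> int32: reader age maps from writer age
  writer required, int64 -> int64: reader seq maps from writer seq
  no writer field matches reader checksum
  writer optional, bool -> bool: reader addr.primary maps from writer addr.primary
  writer optional, string -> string: reader addr.notes maps from writer addr.notes
  writer required, string -> string: reader addr.locale maps from writer addr.locale
  breaking: (addr.primary, R1)
  breaking: (checksum, R1)
  => 2 violation(s): backward is BREAKING for User
checking forward for User: reader v1 against writer v2:
  writer required, Channel -> Channel: reader tier maps from writer tier
  writer optional, list<string> -> list<string>: reader scores maps from writer scores
  writer required, Audit -> Audit: reader addr maps from writer addr
  writer optional, string -> string: reader label maps from writer label
  writer optional, int32 -> int32: reader age maps from writer age
  writer required, int64 -> int64: reader seq maps from writer seq
  leftover writer field: checksum
  writer required, bool -> bool: reader addr.primary maps from writer addr.primary
  writer optional, string -> string: reader addr.notes maps from writer addr.notes
  writer required, string -> string: reader addr.locale maps from writer addr.locale
  => no violations; forward on User: COMPATIBLE

backward: BREAKING [(addr.primary, R1), (checksum, R1)]; forward: COMPATIBLE []
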